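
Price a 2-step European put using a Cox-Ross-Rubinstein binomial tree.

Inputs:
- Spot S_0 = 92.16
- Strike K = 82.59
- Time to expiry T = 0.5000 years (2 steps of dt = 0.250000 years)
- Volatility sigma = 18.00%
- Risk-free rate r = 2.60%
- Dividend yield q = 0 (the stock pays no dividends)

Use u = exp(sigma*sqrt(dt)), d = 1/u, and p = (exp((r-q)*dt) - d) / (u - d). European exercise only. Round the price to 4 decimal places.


Answer: Price = V(0,0) = 1.3099

Derivation:
dt = T/N = 0.250000
u = exp(sigma*sqrt(dt)) = 1.094174; d = 1/u = 0.913931
p = (exp((r-q)*dt) - d) / (u - d) = 0.513695
Discount per step: exp(-r*dt) = 0.993521
Stock lattice S(k, i) with i counting down-moves:
  k=0: S(0,0) = 92.1600
  k=1: S(1,0) = 100.8391; S(1,1) = 84.2279
  k=2: S(2,0) = 110.3356; S(2,1) = 92.1600; S(2,2) = 76.9785
Terminal payoffs V(N, i) = max(K - S_T, 0):
  V(2,0) = 0.000000; V(2,1) = 0.000000; V(2,2) = 5.611497
Backward induction: V(k, i) = exp(-r*dt) * [p * V(k+1, i) + (1-p) * V(k+1, i+1)].
  V(1,0) = exp(-r*dt) * [p*0.000000 + (1-p)*0.000000] = 0.000000
  V(1,1) = exp(-r*dt) * [p*0.000000 + (1-p)*5.611497] = 2.711219
  V(0,0) = exp(-r*dt) * [p*0.000000 + (1-p)*2.711219] = 1.309937


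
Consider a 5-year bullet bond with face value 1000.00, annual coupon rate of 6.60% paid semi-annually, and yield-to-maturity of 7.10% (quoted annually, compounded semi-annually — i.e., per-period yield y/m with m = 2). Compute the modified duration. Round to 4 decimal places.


Coupon per period c = face * coupon_rate / m = 33.000000
Periods per year m = 2; per-period yield y/m = 0.035500
Number of cashflows N = 10
Cashflows (t years, CF_t, discount factor 1/(1+y/m)^(m*t), PV):
  t = 0.5000: CF_t = 33.000000, DF = 0.965717, PV = 31.868662
  t = 1.0000: CF_t = 33.000000, DF = 0.932609, PV = 30.776111
  t = 1.5000: CF_t = 33.000000, DF = 0.900637, PV = 29.721015
  t = 2.0000: CF_t = 33.000000, DF = 0.869760, PV = 28.702090
  t = 2.5000: CF_t = 33.000000, DF = 0.839942, PV = 27.718098
  t = 3.0000: CF_t = 33.000000, DF = 0.811147, PV = 26.767840
  t = 3.5000: CF_t = 33.000000, DF = 0.783338, PV = 25.850159
  t = 4.0000: CF_t = 33.000000, DF = 0.756483, PV = 24.963939
  t = 4.5000: CF_t = 33.000000, DF = 0.730549, PV = 24.108101
  t = 5.0000: CF_t = 1033.000000, DF = 0.705503, PV = 728.784772
Price P = sum_t PV_t = 979.260786
First compute Macaulay numerator sum_t t * PV_t:
  t * PV_t at t = 0.5000: 15.934331
  t * PV_t at t = 1.0000: 30.776111
  t * PV_t at t = 1.5000: 44.581522
  t * PV_t at t = 2.0000: 57.404181
  t * PV_t at t = 2.5000: 69.295245
  t * PV_t at t = 3.0000: 80.303519
  t * PV_t at t = 3.5000: 90.475556
  t * PV_t at t = 4.0000: 99.855756
  t * PV_t at t = 4.5000: 108.486457
  t * PV_t at t = 5.0000: 3643.923858
Macaulay duration D = 4241.036535 / 979.260786 = 4.330855
Modified duration = D / (1 + y/m) = 4.330855 / (1 + 0.035500) = 4.182381

Answer: Modified duration = 4.1824


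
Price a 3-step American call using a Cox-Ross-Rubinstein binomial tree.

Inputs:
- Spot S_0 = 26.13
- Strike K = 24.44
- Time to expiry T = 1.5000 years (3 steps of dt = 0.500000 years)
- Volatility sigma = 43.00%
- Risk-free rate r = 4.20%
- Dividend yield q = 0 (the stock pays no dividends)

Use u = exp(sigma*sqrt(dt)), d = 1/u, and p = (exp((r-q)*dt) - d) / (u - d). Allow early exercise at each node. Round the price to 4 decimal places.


Answer: Price = V(0,0) = 7.2093

Derivation:
dt = T/N = 0.500000
u = exp(sigma*sqrt(dt)) = 1.355345; d = 1/u = 0.737820
p = (exp((r-q)*dt) - d) / (u - d) = 0.458933
Discount per step: exp(-r*dt) = 0.979219
Stock lattice S(k, i) with i counting down-moves:
  k=0: S(0,0) = 26.1300
  k=1: S(1,0) = 35.4152; S(1,1) = 19.2792
  k=2: S(2,0) = 47.9998; S(2,1) = 26.1300; S(2,2) = 14.2246
  k=3: S(3,0) = 65.0562; S(3,1) = 35.4152; S(3,2) = 19.2792; S(3,3) = 10.4952
Terminal payoffs V(N, i) = max(S_T - K, 0):
  V(3,0) = 40.616221; V(3,1) = 10.975161; V(3,2) = 0.000000; V(3,3) = 0.000000
Backward induction: V(k, i) = exp(-r*dt) * [p * V(k+1, i) + (1-p) * V(k+1, i+1)]; then take max(V_cont, immediate exercise) for American.
  V(2,0) = exp(-r*dt) * [p*40.616221 + (1-p)*10.975161] = 24.067644; exercise = 23.559755; V(2,0) = max -> 24.067644
  V(2,1) = exp(-r*dt) * [p*10.975161 + (1-p)*0.000000] = 4.932188; exercise = 1.690000; V(2,1) = max -> 4.932188
  V(2,2) = exp(-r*dt) * [p*0.000000 + (1-p)*0.000000] = 0.000000; exercise = 0.000000; V(2,2) = max -> 0.000000
  V(1,0) = exp(-r*dt) * [p*24.067644 + (1-p)*4.932188] = 13.429079; exercise = 10.975161; V(1,0) = max -> 13.429079
  V(1,1) = exp(-r*dt) * [p*4.932188 + (1-p)*0.000000] = 2.216503; exercise = 0.000000; V(1,1) = max -> 2.216503
  V(0,0) = exp(-r*dt) * [p*13.429079 + (1-p)*2.216503] = 7.209323; exercise = 1.690000; V(0,0) = max -> 7.209323


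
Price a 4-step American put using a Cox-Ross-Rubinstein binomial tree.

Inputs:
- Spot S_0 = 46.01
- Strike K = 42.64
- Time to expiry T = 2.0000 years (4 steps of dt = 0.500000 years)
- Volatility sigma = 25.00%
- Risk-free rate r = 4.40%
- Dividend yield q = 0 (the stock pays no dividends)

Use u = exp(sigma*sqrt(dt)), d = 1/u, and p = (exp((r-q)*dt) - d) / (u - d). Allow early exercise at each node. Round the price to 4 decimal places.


dt = T/N = 0.500000
u = exp(sigma*sqrt(dt)) = 1.193365; d = 1/u = 0.837967
p = (exp((r-q)*dt) - d) / (u - d) = 0.518509
Discount per step: exp(-r*dt) = 0.978240
Stock lattice S(k, i) with i counting down-moves:
  k=0: S(0,0) = 46.0100
  k=1: S(1,0) = 54.9067; S(1,1) = 38.5549
  k=2: S(2,0) = 65.5237; S(2,1) = 46.0100; S(2,2) = 32.3077
  k=3: S(3,0) = 78.1937; S(3,1) = 54.9067; S(3,2) = 38.5549; S(3,3) = 27.0728
  k=4: S(4,0) = 93.3136; S(4,1) = 65.5237; S(4,2) = 46.0100; S(4,3) = 32.3077; S(4,4) = 22.6861
Terminal payoffs V(N, i) = max(K - S_T, 0):
  V(4,0) = 0.000000; V(4,1) = 0.000000; V(4,2) = 0.000000; V(4,3) = 10.332307; V(4,4) = 19.953910
Backward induction: V(k, i) = exp(-r*dt) * [p * V(k+1, i) + (1-p) * V(k+1, i+1)]; then take max(V_cont, immediate exercise) for American.
  V(3,0) = exp(-r*dt) * [p*0.000000 + (1-p)*0.000000] = 0.000000; exercise = 0.000000; V(3,0) = max -> 0.000000
  V(3,1) = exp(-r*dt) * [p*0.000000 + (1-p)*0.000000] = 0.000000; exercise = 0.000000; V(3,1) = max -> 0.000000
  V(3,2) = exp(-r*dt) * [p*0.000000 + (1-p)*10.332307] = 4.866660; exercise = 4.085144; V(3,2) = max -> 4.866660
  V(3,3) = exp(-r*dt) * [p*10.332307 + (1-p)*19.953910] = 14.639387; exercise = 15.567223; V(3,3) = max -> 15.567223
  V(2,0) = exp(-r*dt) * [p*0.000000 + (1-p)*0.000000] = 0.000000; exercise = 0.000000; V(2,0) = max -> 0.000000
  V(2,1) = exp(-r*dt) * [p*0.000000 + (1-p)*4.866660] = 2.292264; exercise = 0.000000; V(2,1) = max -> 2.292264
  V(2,2) = exp(-r*dt) * [p*4.866660 + (1-p)*15.567223] = 9.800876; exercise = 10.332307; V(2,2) = max -> 10.332307
  V(1,0) = exp(-r*dt) * [p*0.000000 + (1-p)*2.292264] = 1.079688; exercise = 0.000000; V(1,0) = max -> 1.079688
  V(1,1) = exp(-r*dt) * [p*2.292264 + (1-p)*10.332307] = 6.029357; exercise = 4.085144; V(1,1) = max -> 6.029357
  V(0,0) = exp(-r*dt) * [p*1.079688 + (1-p)*6.029357] = 3.387557; exercise = 0.000000; V(0,0) = max -> 3.387557

Answer: Price = V(0,0) = 3.3876


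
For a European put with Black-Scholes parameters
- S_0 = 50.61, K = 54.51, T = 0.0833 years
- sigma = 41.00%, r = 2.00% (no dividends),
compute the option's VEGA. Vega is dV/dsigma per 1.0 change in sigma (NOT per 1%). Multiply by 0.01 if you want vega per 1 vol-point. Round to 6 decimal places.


d1 = -0.5540935159; d2 = -0.6724266473
phi(d1) = 0.3421697413; exp(-qT) = 1.0000000000; exp(-rT) = 0.9983353870
Vega = S * exp(-qT) * phi(d1) * sqrt(T) = 50.6100 * 1.0000000000 * 0.3421697413 * 0.2886173938 = 4.998048

Answer: Vega = 4.998048


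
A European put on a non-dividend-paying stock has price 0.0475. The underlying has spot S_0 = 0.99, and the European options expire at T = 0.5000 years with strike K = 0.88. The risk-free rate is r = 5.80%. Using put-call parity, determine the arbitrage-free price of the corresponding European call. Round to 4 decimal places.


Answer: Call price = 0.1827

Derivation:
Put-call parity: C - P = S_0 * exp(-qT) - K * exp(-rT).
S_0 * exp(-qT) = 0.9900 * 1.00000000 = 0.99000000
K * exp(-rT) = 0.8800 * 0.97141646 = 0.85484649
C = P + S*exp(-qT) - K*exp(-rT)
C = 0.0475 + 0.99000000 - 0.85484649 = 0.1827


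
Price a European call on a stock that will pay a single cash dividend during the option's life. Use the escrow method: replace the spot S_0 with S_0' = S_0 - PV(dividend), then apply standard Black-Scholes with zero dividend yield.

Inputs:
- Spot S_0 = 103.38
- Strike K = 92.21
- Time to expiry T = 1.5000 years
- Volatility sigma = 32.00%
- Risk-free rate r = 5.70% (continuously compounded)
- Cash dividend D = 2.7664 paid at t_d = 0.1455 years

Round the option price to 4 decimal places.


PV(D) = D * exp(-r * t_d) = 2.7664 * 0.99174080 = 2.74355174
S_0' = S_0 - PV(D) = 103.3800 - 2.74355174 = 100.63644826
d1 = (ln(S_0'/K) + (r + sigma^2/2)*T) / (sigma*sqrt(T)) = 0.63723965
d2 = d1 - sigma*sqrt(T) = 0.24532129
exp(-rT) = 0.91805314
N(d1) = 0.73801562; N(d2) = 0.59689616
C = S_0' * N(d1) - K * exp(-rT) * N(d2) = 100.63644826 * 0.73801562 - 92.2100 * 0.91805314 * 0.59689616 = 23.7418

Answer: Price = 23.7418


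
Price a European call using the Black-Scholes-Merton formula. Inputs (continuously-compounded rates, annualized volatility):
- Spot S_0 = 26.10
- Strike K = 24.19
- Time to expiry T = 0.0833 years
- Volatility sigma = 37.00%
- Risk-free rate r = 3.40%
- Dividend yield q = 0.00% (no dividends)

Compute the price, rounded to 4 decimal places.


Answer: Price = 2.3368

Derivation:
d1 = (ln(S/K) + (r - q + 0.5*sigma^2) * T) / (sigma * sqrt(T)) = 0.79156581
d2 = d1 - sigma * sqrt(T) = 0.68477738
exp(-rT) = 0.99717181; exp(-qT) = 1.00000000
C = S_0 * exp(-qT) * N(d1) - K * exp(-rT) * N(d2)
N(d1) = 0.78569306; N(d2) = 0.75325779
C = 26.1000 * 1.00000000 * 0.78569306 - 24.1900 * 0.99717181 * 0.75325779 = 2.3368


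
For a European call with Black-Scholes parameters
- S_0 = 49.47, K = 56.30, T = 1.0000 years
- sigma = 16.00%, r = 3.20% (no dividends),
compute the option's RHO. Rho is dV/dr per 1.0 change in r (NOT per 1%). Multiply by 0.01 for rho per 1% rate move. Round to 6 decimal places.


d1 = -0.5283006869; d2 = -0.6883006869
phi(d1) = 0.3469795824; exp(-qT) = 1.0000000000; exp(-rT) = 0.9685065821
N(d2) = 0.2456317246
Rho = K*T*exp(-rT)*N(d2) = 56.3000 * 1.0000 * 0.9685065821 * 0.2456317246 = 13.393542

Answer: Rho = 13.393542


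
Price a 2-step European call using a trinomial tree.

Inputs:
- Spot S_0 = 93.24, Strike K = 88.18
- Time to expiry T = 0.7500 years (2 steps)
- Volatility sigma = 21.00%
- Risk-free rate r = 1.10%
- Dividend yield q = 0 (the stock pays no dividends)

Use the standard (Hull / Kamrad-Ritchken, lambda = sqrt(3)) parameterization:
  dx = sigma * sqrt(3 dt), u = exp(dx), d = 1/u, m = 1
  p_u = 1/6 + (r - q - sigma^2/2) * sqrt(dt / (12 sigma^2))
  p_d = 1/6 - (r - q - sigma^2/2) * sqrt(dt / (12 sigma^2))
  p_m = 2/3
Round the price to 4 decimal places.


Answer: Price = V(0,0) = 9.8117

Derivation:
dt = T/N = 0.375000; dx = sigma*sqrt(3*dt) = 0.222739
u = exp(dx) = 1.249494; d = 1/u = 0.800324
p_u = 0.157365, p_m = 0.666667, p_d = 0.175968
Discount per step: exp(-r*dt) = 0.995883
Stock lattice S(k, j) with j the centered position index:
  k=0: S(0,+0) = 93.2400
  k=1: S(1,-1) = 74.6222; S(1,+0) = 93.2400; S(1,+1) = 116.5028
  k=2: S(2,-2) = 59.7219; S(2,-1) = 74.6222; S(2,+0) = 93.2400; S(2,+1) = 116.5028; S(2,+2) = 145.5696
Terminal payoffs V(N, j) = max(S_T - K, 0):
  V(2,-2) = 0.000000; V(2,-1) = 0.000000; V(2,+0) = 5.060000; V(2,+1) = 28.322817; V(2,+2) = 57.389566
Backward induction: V(k, j) = exp(-r*dt) * [p_u * V(k+1, j+1) + p_m * V(k+1, j) + p_d * V(k+1, j-1)]
  V(1,-1) = exp(-r*dt) * [p_u*5.060000 + p_m*0.000000 + p_d*0.000000] = 0.792988
  V(1,+0) = exp(-r*dt) * [p_u*28.322817 + p_m*5.060000 + p_d*0.000000] = 7.798115
  V(1,+1) = exp(-r*dt) * [p_u*57.389566 + p_m*28.322817 + p_d*5.060000] = 28.684809
  V(0,+0) = exp(-r*dt) * [p_u*28.684809 + p_m*7.798115 + p_d*0.792988] = 9.811708


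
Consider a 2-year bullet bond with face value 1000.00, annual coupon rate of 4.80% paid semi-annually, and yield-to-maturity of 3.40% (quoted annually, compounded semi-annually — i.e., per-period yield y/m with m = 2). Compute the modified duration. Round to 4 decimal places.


Answer: Modified duration = 1.8995

Derivation:
Coupon per period c = face * coupon_rate / m = 24.000000
Periods per year m = 2; per-period yield y/m = 0.017000
Number of cashflows N = 4
Cashflows (t years, CF_t, discount factor 1/(1+y/m)^(m*t), PV):
  t = 0.5000: CF_t = 24.000000, DF = 0.983284, PV = 23.598820
  t = 1.0000: CF_t = 24.000000, DF = 0.966848, PV = 23.204346
  t = 1.5000: CF_t = 24.000000, DF = 0.950686, PV = 22.816466
  t = 2.0000: CF_t = 1024.000000, DF = 0.934795, PV = 957.229656
Price P = sum_t PV_t = 1026.849288
First compute Macaulay numerator sum_t t * PV_t:
  t * PV_t at t = 0.5000: 11.799410
  t * PV_t at t = 1.0000: 23.204346
  t * PV_t at t = 1.5000: 34.224699
  t * PV_t at t = 2.0000: 1914.459312
Macaulay duration D = 1983.687767 / 1026.849288 = 1.931820
Modified duration = D / (1 + y/m) = 1.931820 / (1 + 0.017000) = 1.899528


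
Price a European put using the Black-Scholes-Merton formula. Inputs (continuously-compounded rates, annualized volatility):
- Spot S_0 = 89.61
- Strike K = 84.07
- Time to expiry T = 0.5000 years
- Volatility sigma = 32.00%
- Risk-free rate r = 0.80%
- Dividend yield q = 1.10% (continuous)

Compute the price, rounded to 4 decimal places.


d1 = (ln(S/K) + (r - q + 0.5*sigma^2) * T) / (sigma * sqrt(T)) = 0.38854252
d2 = d1 - sigma * sqrt(T) = 0.16226835
exp(-rT) = 0.99600799; exp(-qT) = 0.99451510
P = K * exp(-rT) * N(-d2) - S_0 * exp(-qT) * N(-d1)
N(-d1) = 0.34880730; N(-d2) = 0.43554727
P = 84.0700 * 0.99600799 * 0.43554727 - 89.6100 * 0.99451510 * 0.34880730 = 5.3851

Answer: Price = 5.3851


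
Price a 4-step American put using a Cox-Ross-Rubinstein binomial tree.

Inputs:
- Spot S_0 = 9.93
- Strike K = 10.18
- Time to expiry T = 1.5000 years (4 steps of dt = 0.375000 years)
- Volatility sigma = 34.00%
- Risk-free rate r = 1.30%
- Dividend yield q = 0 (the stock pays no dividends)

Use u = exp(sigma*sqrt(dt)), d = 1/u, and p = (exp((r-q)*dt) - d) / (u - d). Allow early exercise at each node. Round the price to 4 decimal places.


dt = T/N = 0.375000
u = exp(sigma*sqrt(dt)) = 1.231468; d = 1/u = 0.812039
p = (exp((r-q)*dt) - d) / (u - d) = 0.459787
Discount per step: exp(-r*dt) = 0.995137
Stock lattice S(k, i) with i counting down-moves:
  k=0: S(0,0) = 9.9300
  k=1: S(1,0) = 12.2285; S(1,1) = 8.0635
  k=2: S(2,0) = 15.0590; S(2,1) = 9.9300; S(2,2) = 6.5479
  k=3: S(3,0) = 18.5446; S(3,1) = 12.2285; S(3,2) = 8.0635; S(3,3) = 5.3172
  k=4: S(4,0) = 22.8371; S(4,1) = 15.0590; S(4,2) = 9.9300; S(4,3) = 6.5479; S(4,4) = 4.3177
Terminal payoffs V(N, i) = max(K - S_T, 0):
  V(4,0) = 0.000000; V(4,1) = 0.000000; V(4,2) = 0.250000; V(4,3) = 3.632081; V(4,4) = 5.862252
Backward induction: V(k, i) = exp(-r*dt) * [p * V(k+1, i) + (1-p) * V(k+1, i+1)]; then take max(V_cont, immediate exercise) for American.
  V(3,0) = exp(-r*dt) * [p*0.000000 + (1-p)*0.000000] = 0.000000; exercise = 0.000000; V(3,0) = max -> 0.000000
  V(3,1) = exp(-r*dt) * [p*0.000000 + (1-p)*0.250000] = 0.134396; exercise = 0.000000; V(3,1) = max -> 0.134396
  V(3,2) = exp(-r*dt) * [p*0.250000 + (1-p)*3.632081] = 2.066944; exercise = 2.116450; V(3,2) = max -> 2.116450
  V(3,3) = exp(-r*dt) * [p*3.632081 + (1-p)*5.862252] = 4.813327; exercise = 4.862833; V(3,3) = max -> 4.862833
  V(2,0) = exp(-r*dt) * [p*0.000000 + (1-p)*0.134396] = 0.072250; exercise = 0.000000; V(2,0) = max -> 0.072250
  V(2,1) = exp(-r*dt) * [p*0.134396 + (1-p)*2.116450] = 1.199267; exercise = 0.250000; V(2,1) = max -> 1.199267
  V(2,2) = exp(-r*dt) * [p*2.116450 + (1-p)*4.862833] = 3.582575; exercise = 3.632081; V(2,2) = max -> 3.632081
  V(1,0) = exp(-r*dt) * [p*0.072250 + (1-p)*1.199267] = 0.677767; exercise = 0.000000; V(1,0) = max -> 0.677767
  V(1,1) = exp(-r*dt) * [p*1.199267 + (1-p)*3.632081] = 2.501282; exercise = 2.116450; V(1,1) = max -> 2.501282
  V(0,0) = exp(-r*dt) * [p*0.677767 + (1-p)*2.501282] = 1.654767; exercise = 0.250000; V(0,0) = max -> 1.654767

Answer: Price = V(0,0) = 1.6548


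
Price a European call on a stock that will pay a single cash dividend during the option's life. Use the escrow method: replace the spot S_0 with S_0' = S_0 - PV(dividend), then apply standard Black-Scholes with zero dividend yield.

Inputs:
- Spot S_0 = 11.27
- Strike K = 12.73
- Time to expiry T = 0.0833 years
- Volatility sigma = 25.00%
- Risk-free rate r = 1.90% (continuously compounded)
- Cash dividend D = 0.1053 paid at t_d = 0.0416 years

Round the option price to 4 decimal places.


Answer: Price = 0.0124

Derivation:
PV(D) = D * exp(-r * t_d) = 0.1053 * 0.99920991 = 0.10521680
S_0' = S_0 - PV(D) = 11.2700 - 0.10521680 = 11.16478320
d1 = (ln(S_0'/K) + (r + sigma^2/2)*T) / (sigma*sqrt(T)) = -1.76026980
d2 = d1 - sigma*sqrt(T) = -1.83242415
exp(-rT) = 0.99841855
N(d1) = 0.03918104; N(d2) = 0.03344413
C = S_0' * N(d1) - K * exp(-rT) * N(d2) = 11.16478320 * 0.03918104 - 12.7300 * 0.99841855 * 0.03344413 = 0.0124


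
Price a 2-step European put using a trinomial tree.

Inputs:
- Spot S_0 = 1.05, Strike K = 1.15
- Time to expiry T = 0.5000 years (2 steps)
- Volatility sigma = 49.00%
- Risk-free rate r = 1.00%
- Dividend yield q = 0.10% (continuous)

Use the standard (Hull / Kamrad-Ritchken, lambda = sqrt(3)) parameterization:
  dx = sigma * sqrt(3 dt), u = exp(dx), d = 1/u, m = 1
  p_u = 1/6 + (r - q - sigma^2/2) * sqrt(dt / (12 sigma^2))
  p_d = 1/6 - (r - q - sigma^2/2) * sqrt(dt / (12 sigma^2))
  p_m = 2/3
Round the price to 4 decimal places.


dt = T/N = 0.250000; dx = sigma*sqrt(3*dt) = 0.424352
u = exp(dx) = 1.528600; d = 1/u = 0.654193
p_u = 0.133955, p_m = 0.666667, p_d = 0.199378
Discount per step: exp(-r*dt) = 0.997503
Stock lattice S(k, j) with j the centered position index:
  k=0: S(0,+0) = 1.0500
  k=1: S(1,-1) = 0.6869; S(1,+0) = 1.0500; S(1,+1) = 1.6050
  k=2: S(2,-2) = 0.4494; S(2,-1) = 0.6869; S(2,+0) = 1.0500; S(2,+1) = 1.6050; S(2,+2) = 2.4534
Terminal payoffs V(N, j) = max(K - S_T, 0):
  V(2,-2) = 0.700633; V(2,-1) = 0.463097; V(2,+0) = 0.100000; V(2,+1) = 0.000000; V(2,+2) = 0.000000
Backward induction: V(k, j) = exp(-r*dt) * [p_u * V(k+1, j+1) + p_m * V(k+1, j) + p_d * V(k+1, j-1)]
  V(1,-1) = exp(-r*dt) * [p_u*0.100000 + p_m*0.463097 + p_d*0.700633] = 0.460665
  V(1,+0) = exp(-r*dt) * [p_u*0.000000 + p_m*0.100000 + p_d*0.463097] = 0.158601
  V(1,+1) = exp(-r*dt) * [p_u*0.000000 + p_m*0.000000 + p_d*0.100000] = 0.019888
  V(0,+0) = exp(-r*dt) * [p_u*0.019888 + p_m*0.158601 + p_d*0.460665] = 0.199745

Answer: Price = V(0,0) = 0.1997


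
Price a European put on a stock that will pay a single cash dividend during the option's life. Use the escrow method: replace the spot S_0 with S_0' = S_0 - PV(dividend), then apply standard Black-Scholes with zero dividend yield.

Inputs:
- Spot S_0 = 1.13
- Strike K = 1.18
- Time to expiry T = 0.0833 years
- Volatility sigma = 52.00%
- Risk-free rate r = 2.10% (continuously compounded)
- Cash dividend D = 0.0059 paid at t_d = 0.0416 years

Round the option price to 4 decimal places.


Answer: Price = 0.0991

Derivation:
PV(D) = D * exp(-r * t_d) = 0.0059 * 0.99912678 = 0.00589485
S_0' = S_0 - PV(D) = 1.1300 - 0.00589485 = 1.12410515
d1 = (ln(S_0'/K) + (r + sigma^2/2)*T) / (sigma*sqrt(T)) = -0.23664334
d2 = d1 - sigma*sqrt(T) = -0.38672439
exp(-rT) = 0.99825223
N(-d1) = 0.59353325; N(-d2) = 0.65051987
P = K * exp(-rT) * N(-d2) - S_0' * N(-d1) = 1.1800 * 0.99825223 * 0.65051987 - 1.12410515 * 0.59353325 = 0.0991


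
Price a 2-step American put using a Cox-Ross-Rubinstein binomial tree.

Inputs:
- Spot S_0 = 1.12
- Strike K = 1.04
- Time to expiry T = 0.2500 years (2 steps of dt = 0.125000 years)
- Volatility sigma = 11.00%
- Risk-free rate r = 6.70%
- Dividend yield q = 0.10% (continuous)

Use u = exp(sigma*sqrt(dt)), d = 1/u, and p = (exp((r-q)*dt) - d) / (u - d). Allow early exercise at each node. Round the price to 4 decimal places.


dt = T/N = 0.125000
u = exp(sigma*sqrt(dt)) = 1.039657; d = 1/u = 0.961856
p = (exp((r-q)*dt) - d) / (u - d) = 0.596756
Discount per step: exp(-r*dt) = 0.991660
Stock lattice S(k, i) with i counting down-moves:
  k=0: S(0,0) = 1.1200
  k=1: S(1,0) = 1.1644; S(1,1) = 1.0773
  k=2: S(2,0) = 1.2106; S(2,1) = 1.1200; S(2,2) = 1.0362
Terminal payoffs V(N, i) = max(K - S_T, 0):
  V(2,0) = 0.000000; V(2,1) = 0.000000; V(2,2) = 0.003814
Backward induction: V(k, i) = exp(-r*dt) * [p * V(k+1, i) + (1-p) * V(k+1, i+1)]; then take max(V_cont, immediate exercise) for American.
  V(1,0) = exp(-r*dt) * [p*0.000000 + (1-p)*0.000000] = 0.000000; exercise = 0.000000; V(1,0) = max -> 0.000000
  V(1,1) = exp(-r*dt) * [p*0.000000 + (1-p)*0.003814] = 0.001525; exercise = 0.000000; V(1,1) = max -> 0.001525
  V(0,0) = exp(-r*dt) * [p*0.000000 + (1-p)*0.001525] = 0.000610; exercise = 0.000000; V(0,0) = max -> 0.000610

Answer: Price = V(0,0) = 0.0006


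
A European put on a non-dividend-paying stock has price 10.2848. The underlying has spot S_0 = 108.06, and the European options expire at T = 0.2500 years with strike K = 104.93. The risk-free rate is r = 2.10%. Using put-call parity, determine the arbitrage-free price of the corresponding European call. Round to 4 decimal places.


Answer: Call price = 13.9642

Derivation:
Put-call parity: C - P = S_0 * exp(-qT) - K * exp(-rT).
S_0 * exp(-qT) = 108.0600 * 1.00000000 = 108.06000000
K * exp(-rT) = 104.9300 * 0.99476376 = 104.38056104
C = P + S*exp(-qT) - K*exp(-rT)
C = 10.2848 + 108.06000000 - 104.38056104 = 13.9642


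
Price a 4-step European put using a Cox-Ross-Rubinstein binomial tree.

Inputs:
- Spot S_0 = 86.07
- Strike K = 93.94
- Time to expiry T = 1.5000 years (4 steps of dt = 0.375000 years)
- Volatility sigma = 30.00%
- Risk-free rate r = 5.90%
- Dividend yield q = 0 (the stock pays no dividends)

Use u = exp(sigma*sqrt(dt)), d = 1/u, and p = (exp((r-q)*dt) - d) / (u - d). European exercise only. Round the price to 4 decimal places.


Answer: Price = V(0,0) = 12.7629

Derivation:
dt = T/N = 0.375000
u = exp(sigma*sqrt(dt)) = 1.201669; d = 1/u = 0.832176
p = (exp((r-q)*dt) - d) / (u - d) = 0.514747
Discount per step: exp(-r*dt) = 0.978118
Stock lattice S(k, i) with i counting down-moves:
  k=0: S(0,0) = 86.0700
  k=1: S(1,0) = 103.4277; S(1,1) = 71.6254
  k=2: S(2,0) = 124.2859; S(2,1) = 86.0700; S(2,2) = 59.6049
  k=3: S(3,0) = 149.3505; S(3,1) = 103.4277; S(3,2) = 71.6254; S(3,3) = 49.6017
  k=4: S(4,0) = 179.4700; S(4,1) = 124.2859; S(4,2) = 86.0700; S(4,3) = 59.6049; S(4,4) = 41.2774
Terminal payoffs V(N, i) = max(K - S_T, 0):
  V(4,0) = 0.000000; V(4,1) = 0.000000; V(4,2) = 7.870000; V(4,3) = 34.335120; V(4,4) = 52.662647
Backward induction: V(k, i) = exp(-r*dt) * [p * V(k+1, i) + (1-p) * V(k+1, i+1)].
  V(3,0) = exp(-r*dt) * [p*0.000000 + (1-p)*0.000000] = 0.000000
  V(3,1) = exp(-r*dt) * [p*0.000000 + (1-p)*7.870000] = 3.735372
  V(3,2) = exp(-r*dt) * [p*7.870000 + (1-p)*34.335120] = 20.259042
  V(3,3) = exp(-r*dt) * [p*34.335120 + (1-p)*52.662647] = 42.282671
  V(2,0) = exp(-r*dt) * [p*0.000000 + (1-p)*3.735372] = 1.772936
  V(2,1) = exp(-r*dt) * [p*3.735372 + (1-p)*20.259042] = 11.496336
  V(2,2) = exp(-r*dt) * [p*20.259042 + (1-p)*42.282671] = 30.268903
  V(1,0) = exp(-r*dt) * [p*1.772936 + (1-p)*11.496336] = 6.349200
  V(1,1) = exp(-r*dt) * [p*11.496336 + (1-p)*30.268903] = 20.154877
  V(0,0) = exp(-r*dt) * [p*6.349200 + (1-p)*20.154877] = 12.762914


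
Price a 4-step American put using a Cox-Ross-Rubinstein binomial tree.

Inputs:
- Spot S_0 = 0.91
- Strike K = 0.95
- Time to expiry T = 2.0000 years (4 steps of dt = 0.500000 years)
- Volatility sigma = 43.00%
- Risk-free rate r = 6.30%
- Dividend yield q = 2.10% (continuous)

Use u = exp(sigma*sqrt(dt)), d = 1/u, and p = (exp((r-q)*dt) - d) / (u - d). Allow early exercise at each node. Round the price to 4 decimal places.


Answer: Price = V(0,0) = 0.1996

Derivation:
dt = T/N = 0.500000
u = exp(sigma*sqrt(dt)) = 1.355345; d = 1/u = 0.737820
p = (exp((r-q)*dt) - d) / (u - d) = 0.458933
Discount per step: exp(-r*dt) = 0.968991
Stock lattice S(k, i) with i counting down-moves:
  k=0: S(0,0) = 0.9100
  k=1: S(1,0) = 1.2334; S(1,1) = 0.6714
  k=2: S(2,0) = 1.6716; S(2,1) = 0.9100; S(2,2) = 0.4954
  k=3: S(3,0) = 2.2656; S(3,1) = 1.2334; S(3,2) = 0.6714; S(3,3) = 0.3655
  k=4: S(4,0) = 3.0707; S(4,1) = 1.6716; S(4,2) = 0.9100; S(4,3) = 0.4954; S(4,4) = 0.2697
Terminal payoffs V(N, i) = max(K - S_T, 0):
  V(4,0) = 0.000000; V(4,1) = 0.000000; V(4,2) = 0.040000; V(4,3) = 0.454616; V(4,4) = 0.680324
Backward induction: V(k, i) = exp(-r*dt) * [p * V(k+1, i) + (1-p) * V(k+1, i+1)]; then take max(V_cont, immediate exercise) for American.
  V(3,0) = exp(-r*dt) * [p*0.000000 + (1-p)*0.000000] = 0.000000; exercise = 0.000000; V(3,0) = max -> 0.000000
  V(3,1) = exp(-r*dt) * [p*0.000000 + (1-p)*0.040000] = 0.020972; exercise = 0.000000; V(3,1) = max -> 0.020972
  V(3,2) = exp(-r*dt) * [p*0.040000 + (1-p)*0.454616] = 0.256139; exercise = 0.278584; V(3,2) = max -> 0.278584
  V(3,3) = exp(-r*dt) * [p*0.454616 + (1-p)*0.680324] = 0.558855; exercise = 0.584496; V(3,3) = max -> 0.584496
  V(2,0) = exp(-r*dt) * [p*0.000000 + (1-p)*0.020972] = 0.010995; exercise = 0.000000; V(2,0) = max -> 0.010995
  V(2,1) = exp(-r*dt) * [p*0.020972 + (1-p)*0.278584] = 0.155385; exercise = 0.040000; V(2,1) = max -> 0.155385
  V(2,2) = exp(-r*dt) * [p*0.278584 + (1-p)*0.584496] = 0.430332; exercise = 0.454616; V(2,2) = max -> 0.454616
  V(1,0) = exp(-r*dt) * [p*0.010995 + (1-p)*0.155385] = 0.086356; exercise = 0.000000; V(1,0) = max -> 0.086356
  V(1,1) = exp(-r*dt) * [p*0.155385 + (1-p)*0.454616] = 0.307450; exercise = 0.278584; V(1,1) = max -> 0.307450
  V(0,0) = exp(-r*dt) * [p*0.086356 + (1-p)*0.307450] = 0.199596; exercise = 0.040000; V(0,0) = max -> 0.199596


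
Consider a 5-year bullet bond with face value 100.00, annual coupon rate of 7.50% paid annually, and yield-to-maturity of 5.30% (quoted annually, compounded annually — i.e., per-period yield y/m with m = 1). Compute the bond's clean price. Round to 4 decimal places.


Coupon per period c = face * coupon_rate / m = 7.500000
Periods per year m = 1; per-period yield y/m = 0.053000
Number of cashflows N = 5
Cashflows (t years, CF_t, discount factor 1/(1+y/m)^(m*t), PV):
  t = 1.0000: CF_t = 7.500000, DF = 0.949668, PV = 7.122507
  t = 2.0000: CF_t = 7.500000, DF = 0.901869, PV = 6.764014
  t = 3.0000: CF_t = 7.500000, DF = 0.856475, PV = 6.423565
  t = 4.0000: CF_t = 7.500000, DF = 0.813367, PV = 6.100252
  t = 5.0000: CF_t = 107.500000, DF = 0.772428, PV = 83.036036
Price P = sum_t PV_t = 109.446375

Answer: Price = 109.4464


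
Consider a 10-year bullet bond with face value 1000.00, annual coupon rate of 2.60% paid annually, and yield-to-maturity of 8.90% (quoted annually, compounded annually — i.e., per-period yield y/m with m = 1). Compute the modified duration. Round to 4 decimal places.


Answer: Modified duration = 7.8366

Derivation:
Coupon per period c = face * coupon_rate / m = 26.000000
Periods per year m = 1; per-period yield y/m = 0.089000
Number of cashflows N = 10
Cashflows (t years, CF_t, discount factor 1/(1+y/m)^(m*t), PV):
  t = 1.0000: CF_t = 26.000000, DF = 0.918274, PV = 23.875115
  t = 2.0000: CF_t = 26.000000, DF = 0.843226, PV = 21.923889
  t = 3.0000: CF_t = 26.000000, DF = 0.774313, PV = 20.132129
  t = 4.0000: CF_t = 26.000000, DF = 0.711031, PV = 18.486804
  t = 5.0000: CF_t = 26.000000, DF = 0.652921, PV = 16.975945
  t = 6.0000: CF_t = 26.000000, DF = 0.599560, PV = 15.588563
  t = 7.0000: CF_t = 26.000000, DF = 0.550560, PV = 14.314566
  t = 8.0000: CF_t = 26.000000, DF = 0.505565, PV = 13.144689
  t = 9.0000: CF_t = 26.000000, DF = 0.464247, PV = 12.070421
  t = 10.0000: CF_t = 1026.000000, DF = 0.426306, PV = 437.389712
Price P = sum_t PV_t = 593.901831
First compute Macaulay numerator sum_t t * PV_t:
  t * PV_t at t = 1.0000: 23.875115
  t * PV_t at t = 2.0000: 43.847777
  t * PV_t at t = 3.0000: 60.396388
  t * PV_t at t = 4.0000: 73.947215
  t * PV_t at t = 5.0000: 84.879723
  t * PV_t at t = 6.0000: 93.531375
  t * PV_t at t = 7.0000: 100.201963
  t * PV_t at t = 8.0000: 105.157511
  t * PV_t at t = 9.0000: 108.633792
  t * PV_t at t = 10.0000: 4373.897116
Macaulay duration D = 5068.367974 / 593.901831 = 8.534016
Modified duration = D / (1 + y/m) = 8.534016 / (1 + 0.089000) = 7.836562


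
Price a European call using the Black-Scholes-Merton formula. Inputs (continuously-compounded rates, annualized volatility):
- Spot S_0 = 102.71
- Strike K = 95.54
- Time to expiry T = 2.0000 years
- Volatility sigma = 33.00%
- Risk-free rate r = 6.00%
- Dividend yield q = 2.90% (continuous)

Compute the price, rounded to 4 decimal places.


Answer: Price = 23.5277

Derivation:
d1 = (ln(S/K) + (r - q + 0.5*sigma^2) * T) / (sigma * sqrt(T)) = 0.52125442
d2 = d1 - sigma * sqrt(T) = 0.05456395
exp(-rT) = 0.88692044; exp(-qT) = 0.94364995
C = S_0 * exp(-qT) * N(d1) - K * exp(-rT) * N(d2)
N(d1) = 0.69890523; N(d2) = 0.52175707
C = 102.7100 * 0.94364995 * 0.69890523 - 95.5400 * 0.88692044 * 0.52175707 = 23.5277


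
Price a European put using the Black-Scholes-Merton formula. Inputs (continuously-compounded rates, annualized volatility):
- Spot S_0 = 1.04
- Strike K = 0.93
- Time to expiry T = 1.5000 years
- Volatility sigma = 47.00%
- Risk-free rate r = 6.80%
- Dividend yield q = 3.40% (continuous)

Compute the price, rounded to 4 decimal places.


Answer: Price = 0.1408

Derivation:
d1 = (ln(S/K) + (r - q + 0.5*sigma^2) * T) / (sigma * sqrt(T)) = 0.57062063
d2 = d1 - sigma * sqrt(T) = -0.00500946
exp(-rT) = 0.90302955; exp(-qT) = 0.95027867
P = K * exp(-rT) * N(-d2) - S_0 * exp(-qT) * N(-d1)
N(-d1) = 0.28412841; N(-d2) = 0.50199848
P = 0.9300 * 0.90302955 * 0.50199848 - 1.0400 * 0.95027867 * 0.28412841 = 0.1408


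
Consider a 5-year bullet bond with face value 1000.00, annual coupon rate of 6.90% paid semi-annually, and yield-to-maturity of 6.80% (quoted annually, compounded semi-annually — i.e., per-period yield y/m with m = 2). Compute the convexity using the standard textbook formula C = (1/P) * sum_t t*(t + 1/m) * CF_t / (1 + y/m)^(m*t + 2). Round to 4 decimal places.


Coupon per period c = face * coupon_rate / m = 34.500000
Periods per year m = 2; per-period yield y/m = 0.034000
Number of cashflows N = 10
Cashflows (t years, CF_t, discount factor 1/(1+y/m)^(m*t), PV):
  t = 0.5000: CF_t = 34.500000, DF = 0.967118, PV = 33.365571
  t = 1.0000: CF_t = 34.500000, DF = 0.935317, PV = 32.268444
  t = 1.5000: CF_t = 34.500000, DF = 0.904562, PV = 31.207392
  t = 2.0000: CF_t = 34.500000, DF = 0.874818, PV = 30.181230
  t = 2.5000: CF_t = 34.500000, DF = 0.846052, PV = 29.188811
  t = 3.0000: CF_t = 34.500000, DF = 0.818233, PV = 28.229024
  t = 3.5000: CF_t = 34.500000, DF = 0.791327, PV = 27.300797
  t = 4.0000: CF_t = 34.500000, DF = 0.765307, PV = 26.403092
  t = 4.5000: CF_t = 34.500000, DF = 0.740142, PV = 25.534905
  t = 5.0000: CF_t = 1034.500000, DF = 0.715805, PV = 740.500076
Price P = sum_t PV_t = 1004.179341
Convexity numerator sum_t t*(t + 1/m) * CF_t / (1+y/m)^(m*t + 2):
  t = 0.5000: term = 15.603696
  t = 1.0000: term = 45.271846
  t = 1.5000: term = 87.566432
  t = 2.0000: term = 141.145120
  t = 2.5000: term = 204.755977
  t = 3.0000: term = 277.232463
  t = 3.5000: term = 357.488670
  t = 4.0000: term = 444.514787
  t = 4.5000: term = 537.372808
  t = 5.0000: term = 19046.567657
Convexity = (1/P) * sum = 21157.519456 / 1004.179341 = 21.069463

Answer: Convexity = 21.0695


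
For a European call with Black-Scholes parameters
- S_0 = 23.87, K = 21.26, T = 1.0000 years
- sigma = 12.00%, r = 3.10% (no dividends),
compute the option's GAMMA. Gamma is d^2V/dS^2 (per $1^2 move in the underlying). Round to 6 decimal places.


d1 = 1.2832922286; d2 = 1.1632922286
phi(d1) = 0.1751070102; exp(-qT) = 1.0000000000; exp(-rT) = 0.9694755731
Gamma = exp(-qT) * phi(d1) / (S * sigma * sqrt(T)) = 1.0000000000 * 0.1751070102 / (23.8700 * 0.1200 * 1.0000000000) = 0.061132

Answer: Gamma = 0.061132


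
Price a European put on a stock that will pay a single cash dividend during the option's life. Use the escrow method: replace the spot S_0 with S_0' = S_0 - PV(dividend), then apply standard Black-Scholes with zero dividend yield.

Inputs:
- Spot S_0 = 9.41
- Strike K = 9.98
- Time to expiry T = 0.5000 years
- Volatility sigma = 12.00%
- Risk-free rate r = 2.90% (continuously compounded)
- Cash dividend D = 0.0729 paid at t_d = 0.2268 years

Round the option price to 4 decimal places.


PV(D) = D * exp(-r * t_d) = 0.0729 * 0.99344438 = 0.07242210
S_0' = S_0 - PV(D) = 9.4100 - 0.07242210 = 9.33757790
d1 = (ln(S_0'/K) + (r + sigma^2/2)*T) / (sigma*sqrt(T)) = -0.57082605
d2 = d1 - sigma*sqrt(T) = -0.65567887
exp(-rT) = 0.98560462
N(-d1) = 0.71594122; N(-d2) = 0.74398462
P = K * exp(-rT) * N(-d2) - S_0' * N(-d1) = 9.9800 * 0.98560462 * 0.74398462 - 9.33757790 * 0.71594122 = 0.6329

Answer: Price = 0.6329


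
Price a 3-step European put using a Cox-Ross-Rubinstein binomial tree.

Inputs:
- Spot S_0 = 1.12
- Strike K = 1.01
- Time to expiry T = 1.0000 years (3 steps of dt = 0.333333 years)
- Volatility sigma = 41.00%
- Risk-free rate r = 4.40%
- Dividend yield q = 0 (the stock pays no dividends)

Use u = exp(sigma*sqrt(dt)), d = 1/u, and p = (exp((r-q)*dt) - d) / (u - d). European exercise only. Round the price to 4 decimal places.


dt = T/N = 0.333333
u = exp(sigma*sqrt(dt)) = 1.267078; d = 1/u = 0.789217
p = (exp((r-q)*dt) - d) / (u - d) = 0.472015
Discount per step: exp(-r*dt) = 0.985440
Stock lattice S(k, i) with i counting down-moves:
  k=0: S(0,0) = 1.1200
  k=1: S(1,0) = 1.4191; S(1,1) = 0.8839
  k=2: S(2,0) = 1.7981; S(2,1) = 1.1200; S(2,2) = 0.6976
  k=3: S(3,0) = 2.2784; S(3,1) = 1.4191; S(3,2) = 0.8839; S(3,3) = 0.5506
Terminal payoffs V(N, i) = max(K - S_T, 0):
  V(3,0) = 0.000000; V(3,1) = 0.000000; V(3,2) = 0.126077; V(3,3) = 0.459436
Backward induction: V(k, i) = exp(-r*dt) * [p * V(k+1, i) + (1-p) * V(k+1, i+1)].
  V(2,0) = exp(-r*dt) * [p*0.000000 + (1-p)*0.000000] = 0.000000
  V(2,1) = exp(-r*dt) * [p*0.000000 + (1-p)*0.126077] = 0.065597
  V(2,2) = exp(-r*dt) * [p*0.126077 + (1-p)*0.459436] = 0.297687
  V(1,0) = exp(-r*dt) * [p*0.000000 + (1-p)*0.065597] = 0.034130
  V(1,1) = exp(-r*dt) * [p*0.065597 + (1-p)*0.297687] = 0.185398
  V(0,0) = exp(-r*dt) * [p*0.034130 + (1-p)*0.185398] = 0.112338

Answer: Price = V(0,0) = 0.1123


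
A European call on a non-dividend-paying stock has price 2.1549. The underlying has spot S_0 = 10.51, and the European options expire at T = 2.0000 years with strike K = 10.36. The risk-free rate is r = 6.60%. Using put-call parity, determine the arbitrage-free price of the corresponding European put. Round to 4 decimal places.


Answer: Put price = 0.7238

Derivation:
Put-call parity: C - P = S_0 * exp(-qT) - K * exp(-rT).
S_0 * exp(-qT) = 10.5100 * 1.00000000 = 10.51000000
K * exp(-rT) = 10.3600 * 0.87634100 = 9.07889271
P = C - S*exp(-qT) + K*exp(-rT)
P = 2.1549 - 10.51000000 + 9.07889271 = 0.7238


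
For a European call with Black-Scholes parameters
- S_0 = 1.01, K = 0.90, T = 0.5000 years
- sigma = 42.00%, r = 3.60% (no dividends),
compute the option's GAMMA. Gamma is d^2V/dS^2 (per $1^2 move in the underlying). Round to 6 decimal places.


Answer: Gamma = 1.112665

Derivation:
d1 = 0.5973733934; d2 = 0.3003885453
phi(d1) = 0.3337490156; exp(-qT) = 1.0000000000; exp(-rT) = 0.9821610324
Gamma = exp(-qT) * phi(d1) / (S * sigma * sqrt(T)) = 1.0000000000 * 0.3337490156 / (1.0100 * 0.4200 * 0.7071067812) = 1.112665


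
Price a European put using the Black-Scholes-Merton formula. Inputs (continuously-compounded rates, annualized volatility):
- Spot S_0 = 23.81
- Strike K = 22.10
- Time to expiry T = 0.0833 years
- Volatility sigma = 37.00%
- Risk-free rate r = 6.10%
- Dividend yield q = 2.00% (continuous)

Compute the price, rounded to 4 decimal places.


d1 = (ln(S/K) + (r - q + 0.5*sigma^2) * T) / (sigma * sqrt(T)) = 0.78327992
d2 = d1 - sigma * sqrt(T) = 0.67649148
exp(-rT) = 0.99493159; exp(-qT) = 0.99833539
P = K * exp(-rT) * N(-d2) - S_0 * exp(-qT) * N(-d1)
N(-d1) = 0.21673138; N(-d2) = 0.24936433
P = 22.1000 * 0.99493159 * 0.24936433 - 23.8100 * 0.99833539 * 0.21673138 = 0.3312

Answer: Price = 0.3312


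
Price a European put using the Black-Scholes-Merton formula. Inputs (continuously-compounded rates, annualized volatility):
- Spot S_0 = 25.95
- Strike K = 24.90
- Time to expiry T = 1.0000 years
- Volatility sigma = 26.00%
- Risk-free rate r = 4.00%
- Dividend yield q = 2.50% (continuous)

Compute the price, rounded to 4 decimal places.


Answer: Price = 1.9125

Derivation:
d1 = (ln(S/K) + (r - q + 0.5*sigma^2) * T) / (sigma * sqrt(T)) = 0.34655310
d2 = d1 - sigma * sqrt(T) = 0.08655310
exp(-rT) = 0.96078944; exp(-qT) = 0.97530991
P = K * exp(-rT) * N(-d2) - S_0 * exp(-qT) * N(-d1)
N(-d1) = 0.36446354; N(-d2) = 0.46551337
P = 24.9000 * 0.96078944 * 0.46551337 - 25.9500 * 0.97530991 * 0.36446354 = 1.9125


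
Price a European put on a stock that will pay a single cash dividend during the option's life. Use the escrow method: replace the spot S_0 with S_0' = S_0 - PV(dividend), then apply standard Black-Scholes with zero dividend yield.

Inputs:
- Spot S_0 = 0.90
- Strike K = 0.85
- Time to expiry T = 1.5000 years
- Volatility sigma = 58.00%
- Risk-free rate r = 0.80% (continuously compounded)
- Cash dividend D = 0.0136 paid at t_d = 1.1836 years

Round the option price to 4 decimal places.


Answer: Price = 0.2169

Derivation:
PV(D) = D * exp(-r * t_d) = 0.0136 * 0.99057589 = 0.01347183
S_0' = S_0 - PV(D) = 0.9000 - 0.01347183 = 0.88652817
d1 = (ln(S_0'/K) + (r + sigma^2/2)*T) / (sigma*sqrt(T)) = 0.43130242
d2 = d1 - sigma*sqrt(T) = -0.27904960
exp(-rT) = 0.98807171
N(-d1) = 0.33312424; N(-d2) = 0.60989662
P = K * exp(-rT) * N(-d2) - S_0' * N(-d1) = 0.8500 * 0.98807171 * 0.60989662 - 0.88652817 * 0.33312424 = 0.2169


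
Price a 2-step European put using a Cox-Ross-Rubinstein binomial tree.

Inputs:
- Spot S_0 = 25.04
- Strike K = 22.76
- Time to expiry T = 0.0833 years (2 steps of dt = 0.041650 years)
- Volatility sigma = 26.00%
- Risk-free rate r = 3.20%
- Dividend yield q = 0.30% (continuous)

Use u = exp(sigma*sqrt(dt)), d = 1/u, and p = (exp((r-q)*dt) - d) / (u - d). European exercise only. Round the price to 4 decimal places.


dt = T/N = 0.041650
u = exp(sigma*sqrt(dt)) = 1.054495; d = 1/u = 0.948322
p = (exp((r-q)*dt) - d) / (u - d) = 0.498121
Discount per step: exp(-r*dt) = 0.998668
Stock lattice S(k, i) with i counting down-moves:
  k=0: S(0,0) = 25.0400
  k=1: S(1,0) = 26.4045; S(1,1) = 23.7460
  k=2: S(2,0) = 27.8435; S(2,1) = 25.0400; S(2,2) = 22.5188
Terminal payoffs V(N, i) = max(K - S_T, 0):
  V(2,0) = 0.000000; V(2,1) = 0.000000; V(2,2) = 0.241184
Backward induction: V(k, i) = exp(-r*dt) * [p * V(k+1, i) + (1-p) * V(k+1, i+1)].
  V(1,0) = exp(-r*dt) * [p*0.000000 + (1-p)*0.000000] = 0.000000
  V(1,1) = exp(-r*dt) * [p*0.000000 + (1-p)*0.241184] = 0.120884
  V(0,0) = exp(-r*dt) * [p*0.000000 + (1-p)*0.120884] = 0.060588

Answer: Price = V(0,0) = 0.0606


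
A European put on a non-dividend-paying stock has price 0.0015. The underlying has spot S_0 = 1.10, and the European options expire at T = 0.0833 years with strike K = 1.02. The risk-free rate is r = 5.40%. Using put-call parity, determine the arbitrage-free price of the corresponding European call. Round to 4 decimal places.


Put-call parity: C - P = S_0 * exp(-qT) - K * exp(-rT).
S_0 * exp(-qT) = 1.1000 * 1.00000000 = 1.10000000
K * exp(-rT) = 1.0200 * 0.99551190 = 1.01542214
C = P + S*exp(-qT) - K*exp(-rT)
C = 0.0015 + 1.10000000 - 1.01542214 = 0.0861

Answer: Call price = 0.0861


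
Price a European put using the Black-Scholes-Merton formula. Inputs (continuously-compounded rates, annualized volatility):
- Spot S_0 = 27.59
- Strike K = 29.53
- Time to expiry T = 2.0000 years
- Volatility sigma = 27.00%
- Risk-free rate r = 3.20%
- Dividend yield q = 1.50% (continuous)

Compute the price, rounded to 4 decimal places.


Answer: Price = 4.6024

Derivation:
d1 = (ln(S/K) + (r - q + 0.5*sigma^2) * T) / (sigma * sqrt(T)) = 0.10199804
d2 = d1 - sigma * sqrt(T) = -0.27983962
exp(-rT) = 0.93800500; exp(-qT) = 0.97044553
P = K * exp(-rT) * N(-d2) - S_0 * exp(-qT) * N(-d1)
N(-d1) = 0.45937912; N(-d2) = 0.61019972
P = 29.5300 * 0.93800500 * 0.61019972 - 27.5900 * 0.97044553 * 0.45937912 = 4.6024
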